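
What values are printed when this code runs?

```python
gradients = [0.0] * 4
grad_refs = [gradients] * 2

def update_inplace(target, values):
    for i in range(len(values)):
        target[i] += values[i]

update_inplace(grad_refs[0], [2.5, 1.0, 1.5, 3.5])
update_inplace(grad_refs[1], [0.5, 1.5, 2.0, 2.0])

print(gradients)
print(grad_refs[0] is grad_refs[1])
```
[3.0, 2.5, 3.5, 5.5]
True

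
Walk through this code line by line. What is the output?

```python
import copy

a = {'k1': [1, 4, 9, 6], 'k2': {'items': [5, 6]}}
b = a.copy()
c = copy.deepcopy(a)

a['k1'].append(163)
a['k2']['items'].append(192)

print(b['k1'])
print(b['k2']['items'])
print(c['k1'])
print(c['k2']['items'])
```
[1, 4, 9, 6, 163]
[5, 6, 192]
[1, 4, 9, 6]
[5, 6]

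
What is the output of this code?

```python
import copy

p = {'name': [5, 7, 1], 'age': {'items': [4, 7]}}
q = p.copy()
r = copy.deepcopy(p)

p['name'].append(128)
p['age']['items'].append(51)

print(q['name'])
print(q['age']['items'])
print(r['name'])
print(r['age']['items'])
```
[5, 7, 1, 128]
[4, 7, 51]
[5, 7, 1]
[4, 7]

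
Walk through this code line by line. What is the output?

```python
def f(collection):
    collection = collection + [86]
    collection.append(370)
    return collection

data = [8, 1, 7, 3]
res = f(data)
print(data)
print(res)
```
[8, 1, 7, 3]
[8, 1, 7, 3, 86, 370]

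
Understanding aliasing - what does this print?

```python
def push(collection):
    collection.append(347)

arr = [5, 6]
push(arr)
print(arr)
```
[5, 6, 347]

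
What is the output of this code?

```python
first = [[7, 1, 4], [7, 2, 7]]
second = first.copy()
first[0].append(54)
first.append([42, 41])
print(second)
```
[[7, 1, 4, 54], [7, 2, 7]]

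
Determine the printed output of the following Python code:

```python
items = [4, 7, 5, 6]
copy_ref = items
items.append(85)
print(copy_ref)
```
[4, 7, 5, 6, 85]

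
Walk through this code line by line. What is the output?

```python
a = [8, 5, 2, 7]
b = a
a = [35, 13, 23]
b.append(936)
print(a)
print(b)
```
[35, 13, 23]
[8, 5, 2, 7, 936]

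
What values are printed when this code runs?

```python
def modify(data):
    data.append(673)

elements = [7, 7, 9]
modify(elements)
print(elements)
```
[7, 7, 9, 673]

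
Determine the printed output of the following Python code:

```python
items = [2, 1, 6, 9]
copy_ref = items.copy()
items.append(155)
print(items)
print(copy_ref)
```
[2, 1, 6, 9, 155]
[2, 1, 6, 9]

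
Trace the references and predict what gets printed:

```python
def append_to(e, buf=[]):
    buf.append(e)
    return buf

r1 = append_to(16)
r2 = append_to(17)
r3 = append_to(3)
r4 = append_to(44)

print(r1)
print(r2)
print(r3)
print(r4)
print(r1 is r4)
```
[16, 17, 3, 44]
[16, 17, 3, 44]
[16, 17, 3, 44]
[16, 17, 3, 44]
True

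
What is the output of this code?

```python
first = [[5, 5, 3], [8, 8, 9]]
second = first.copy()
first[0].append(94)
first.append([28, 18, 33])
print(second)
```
[[5, 5, 3, 94], [8, 8, 9]]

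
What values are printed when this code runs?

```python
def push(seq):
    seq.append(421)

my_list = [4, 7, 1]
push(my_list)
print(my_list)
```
[4, 7, 1, 421]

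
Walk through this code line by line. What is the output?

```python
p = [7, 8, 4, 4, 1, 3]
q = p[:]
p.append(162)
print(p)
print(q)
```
[7, 8, 4, 4, 1, 3, 162]
[7, 8, 4, 4, 1, 3]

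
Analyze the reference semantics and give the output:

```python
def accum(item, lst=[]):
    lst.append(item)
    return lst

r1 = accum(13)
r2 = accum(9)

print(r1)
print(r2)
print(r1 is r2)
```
[13, 9]
[13, 9]
True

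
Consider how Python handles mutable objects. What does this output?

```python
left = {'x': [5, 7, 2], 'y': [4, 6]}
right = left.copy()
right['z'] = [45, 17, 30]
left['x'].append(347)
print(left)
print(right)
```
{'x': [5, 7, 2, 347], 'y': [4, 6]}
{'x': [5, 7, 2, 347], 'y': [4, 6], 'z': [45, 17, 30]}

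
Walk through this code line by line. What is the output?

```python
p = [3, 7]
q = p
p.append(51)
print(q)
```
[3, 7, 51]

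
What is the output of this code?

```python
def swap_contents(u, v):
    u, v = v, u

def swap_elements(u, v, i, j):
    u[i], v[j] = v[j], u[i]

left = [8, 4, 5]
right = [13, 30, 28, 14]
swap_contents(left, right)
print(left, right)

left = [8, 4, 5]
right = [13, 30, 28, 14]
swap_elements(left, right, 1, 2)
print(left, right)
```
[8, 4, 5] [13, 30, 28, 14]
[8, 28, 5] [13, 30, 4, 14]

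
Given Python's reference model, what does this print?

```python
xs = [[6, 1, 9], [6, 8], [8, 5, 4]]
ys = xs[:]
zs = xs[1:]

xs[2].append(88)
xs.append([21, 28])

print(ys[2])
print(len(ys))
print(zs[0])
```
[8, 5, 4, 88]
3
[6, 8]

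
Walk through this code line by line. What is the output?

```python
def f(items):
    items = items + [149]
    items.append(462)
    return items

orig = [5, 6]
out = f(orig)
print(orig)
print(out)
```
[5, 6]
[5, 6, 149, 462]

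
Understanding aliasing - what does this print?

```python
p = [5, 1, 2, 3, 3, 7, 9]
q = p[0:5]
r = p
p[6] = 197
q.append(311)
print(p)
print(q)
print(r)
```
[5, 1, 2, 3, 3, 7, 197]
[5, 1, 2, 3, 3, 311]
[5, 1, 2, 3, 3, 7, 197]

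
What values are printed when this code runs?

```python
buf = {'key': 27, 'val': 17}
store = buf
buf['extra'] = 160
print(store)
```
{'key': 27, 'val': 17, 'extra': 160}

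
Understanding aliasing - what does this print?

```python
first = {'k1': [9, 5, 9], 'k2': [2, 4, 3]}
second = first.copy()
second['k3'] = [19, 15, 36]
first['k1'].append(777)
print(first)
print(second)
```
{'k1': [9, 5, 9, 777], 'k2': [2, 4, 3]}
{'k1': [9, 5, 9, 777], 'k2': [2, 4, 3], 'k3': [19, 15, 36]}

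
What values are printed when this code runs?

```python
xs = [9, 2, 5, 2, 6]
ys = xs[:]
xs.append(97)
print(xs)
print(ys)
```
[9, 2, 5, 2, 6, 97]
[9, 2, 5, 2, 6]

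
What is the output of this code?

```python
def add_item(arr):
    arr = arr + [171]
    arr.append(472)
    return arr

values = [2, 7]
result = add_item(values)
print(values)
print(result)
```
[2, 7]
[2, 7, 171, 472]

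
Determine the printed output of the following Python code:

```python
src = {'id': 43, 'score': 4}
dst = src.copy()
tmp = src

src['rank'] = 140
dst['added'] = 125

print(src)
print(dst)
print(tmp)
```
{'id': 43, 'score': 4, 'rank': 140}
{'id': 43, 'score': 4, 'added': 125}
{'id': 43, 'score': 4, 'rank': 140}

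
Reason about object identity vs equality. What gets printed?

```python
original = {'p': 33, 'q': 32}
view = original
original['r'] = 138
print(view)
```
{'p': 33, 'q': 32, 'r': 138}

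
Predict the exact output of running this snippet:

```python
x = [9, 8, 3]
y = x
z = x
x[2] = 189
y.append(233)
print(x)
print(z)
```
[9, 8, 189, 233]
[9, 8, 189, 233]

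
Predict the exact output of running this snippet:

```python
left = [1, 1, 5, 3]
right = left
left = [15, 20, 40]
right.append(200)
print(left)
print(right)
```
[15, 20, 40]
[1, 1, 5, 3, 200]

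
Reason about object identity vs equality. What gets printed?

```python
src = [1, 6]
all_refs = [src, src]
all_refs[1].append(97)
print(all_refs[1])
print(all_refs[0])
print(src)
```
[1, 6, 97]
[1, 6, 97]
[1, 6, 97]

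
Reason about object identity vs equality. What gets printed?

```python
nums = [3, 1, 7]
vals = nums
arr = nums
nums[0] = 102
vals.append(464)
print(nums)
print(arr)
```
[102, 1, 7, 464]
[102, 1, 7, 464]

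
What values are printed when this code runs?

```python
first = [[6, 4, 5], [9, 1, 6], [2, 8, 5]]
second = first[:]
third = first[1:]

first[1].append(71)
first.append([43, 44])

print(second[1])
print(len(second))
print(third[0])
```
[9, 1, 6, 71]
3
[9, 1, 6, 71]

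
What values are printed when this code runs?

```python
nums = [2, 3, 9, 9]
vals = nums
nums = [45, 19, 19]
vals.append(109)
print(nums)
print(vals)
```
[45, 19, 19]
[2, 3, 9, 9, 109]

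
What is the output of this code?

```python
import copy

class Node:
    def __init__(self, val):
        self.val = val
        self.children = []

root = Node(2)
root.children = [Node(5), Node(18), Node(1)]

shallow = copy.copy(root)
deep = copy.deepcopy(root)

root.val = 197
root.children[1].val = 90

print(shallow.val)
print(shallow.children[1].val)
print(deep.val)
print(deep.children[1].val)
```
2
90
2
18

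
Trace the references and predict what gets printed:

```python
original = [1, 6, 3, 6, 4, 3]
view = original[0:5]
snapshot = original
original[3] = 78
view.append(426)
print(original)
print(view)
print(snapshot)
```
[1, 6, 3, 78, 4, 3]
[1, 6, 3, 6, 4, 426]
[1, 6, 3, 78, 4, 3]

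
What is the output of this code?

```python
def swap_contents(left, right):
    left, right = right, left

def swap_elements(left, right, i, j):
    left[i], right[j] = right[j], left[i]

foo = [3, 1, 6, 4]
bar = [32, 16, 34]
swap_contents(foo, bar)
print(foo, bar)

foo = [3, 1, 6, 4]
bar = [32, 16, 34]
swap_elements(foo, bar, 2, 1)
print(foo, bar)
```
[3, 1, 6, 4] [32, 16, 34]
[3, 1, 16, 4] [32, 6, 34]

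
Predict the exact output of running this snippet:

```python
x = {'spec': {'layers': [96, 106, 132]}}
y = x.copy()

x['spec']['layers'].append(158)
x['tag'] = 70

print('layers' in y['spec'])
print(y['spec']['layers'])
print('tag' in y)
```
True
[96, 106, 132, 158]
False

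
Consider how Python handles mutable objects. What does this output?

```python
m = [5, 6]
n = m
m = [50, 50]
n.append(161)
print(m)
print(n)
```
[50, 50]
[5, 6, 161]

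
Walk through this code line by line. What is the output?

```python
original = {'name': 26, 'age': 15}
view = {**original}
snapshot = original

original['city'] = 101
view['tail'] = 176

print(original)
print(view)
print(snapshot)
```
{'name': 26, 'age': 15, 'city': 101}
{'name': 26, 'age': 15, 'tail': 176}
{'name': 26, 'age': 15, 'city': 101}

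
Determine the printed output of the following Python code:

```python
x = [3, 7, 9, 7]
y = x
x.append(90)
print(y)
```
[3, 7, 9, 7, 90]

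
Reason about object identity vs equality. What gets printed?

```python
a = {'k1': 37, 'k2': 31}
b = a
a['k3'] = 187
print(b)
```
{'k1': 37, 'k2': 31, 'k3': 187}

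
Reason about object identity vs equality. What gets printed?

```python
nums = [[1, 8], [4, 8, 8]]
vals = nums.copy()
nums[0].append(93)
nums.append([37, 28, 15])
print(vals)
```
[[1, 8, 93], [4, 8, 8]]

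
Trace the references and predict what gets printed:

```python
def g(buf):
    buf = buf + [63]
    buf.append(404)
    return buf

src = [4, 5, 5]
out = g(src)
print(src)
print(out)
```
[4, 5, 5]
[4, 5, 5, 63, 404]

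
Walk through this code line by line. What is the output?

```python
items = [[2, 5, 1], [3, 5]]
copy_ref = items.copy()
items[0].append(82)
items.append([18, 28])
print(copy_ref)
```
[[2, 5, 1, 82], [3, 5]]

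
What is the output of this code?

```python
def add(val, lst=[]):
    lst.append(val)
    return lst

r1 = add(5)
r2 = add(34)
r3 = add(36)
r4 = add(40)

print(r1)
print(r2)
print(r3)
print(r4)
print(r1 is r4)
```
[5, 34, 36, 40]
[5, 34, 36, 40]
[5, 34, 36, 40]
[5, 34, 36, 40]
True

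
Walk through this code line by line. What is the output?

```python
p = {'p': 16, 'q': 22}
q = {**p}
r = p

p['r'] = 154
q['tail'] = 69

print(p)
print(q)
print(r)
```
{'p': 16, 'q': 22, 'r': 154}
{'p': 16, 'q': 22, 'tail': 69}
{'p': 16, 'q': 22, 'r': 154}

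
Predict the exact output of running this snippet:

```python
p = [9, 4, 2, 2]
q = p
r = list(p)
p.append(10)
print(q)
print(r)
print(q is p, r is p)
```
[9, 4, 2, 2, 10]
[9, 4, 2, 2]
True False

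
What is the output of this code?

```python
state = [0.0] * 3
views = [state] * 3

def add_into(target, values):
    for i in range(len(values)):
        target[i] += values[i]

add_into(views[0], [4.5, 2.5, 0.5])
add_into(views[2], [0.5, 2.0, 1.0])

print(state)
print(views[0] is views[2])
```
[5.0, 4.5, 1.5]
True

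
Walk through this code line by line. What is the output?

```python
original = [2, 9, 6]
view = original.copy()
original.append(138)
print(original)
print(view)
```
[2, 9, 6, 138]
[2, 9, 6]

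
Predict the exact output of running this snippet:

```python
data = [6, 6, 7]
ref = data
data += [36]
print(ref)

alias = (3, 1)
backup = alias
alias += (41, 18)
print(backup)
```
[6, 6, 7, 36]
(3, 1)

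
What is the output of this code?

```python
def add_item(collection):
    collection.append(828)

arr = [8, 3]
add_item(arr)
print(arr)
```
[8, 3, 828]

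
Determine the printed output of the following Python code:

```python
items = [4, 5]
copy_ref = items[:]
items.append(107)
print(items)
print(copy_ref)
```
[4, 5, 107]
[4, 5]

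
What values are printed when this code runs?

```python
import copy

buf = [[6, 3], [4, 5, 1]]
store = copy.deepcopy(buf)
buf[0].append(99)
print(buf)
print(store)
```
[[6, 3, 99], [4, 5, 1]]
[[6, 3], [4, 5, 1]]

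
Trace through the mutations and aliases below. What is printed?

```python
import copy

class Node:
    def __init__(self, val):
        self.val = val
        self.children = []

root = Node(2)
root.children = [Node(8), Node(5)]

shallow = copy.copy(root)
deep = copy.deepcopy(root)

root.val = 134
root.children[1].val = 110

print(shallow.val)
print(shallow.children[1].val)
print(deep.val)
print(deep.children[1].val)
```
2
110
2
5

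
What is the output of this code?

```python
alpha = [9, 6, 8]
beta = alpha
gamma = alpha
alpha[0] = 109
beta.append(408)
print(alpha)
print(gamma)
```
[109, 6, 8, 408]
[109, 6, 8, 408]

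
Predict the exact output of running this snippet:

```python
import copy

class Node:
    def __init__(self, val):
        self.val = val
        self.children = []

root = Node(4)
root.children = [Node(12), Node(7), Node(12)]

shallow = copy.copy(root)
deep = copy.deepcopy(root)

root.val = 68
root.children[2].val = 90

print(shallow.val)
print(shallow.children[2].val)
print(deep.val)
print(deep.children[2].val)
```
4
90
4
12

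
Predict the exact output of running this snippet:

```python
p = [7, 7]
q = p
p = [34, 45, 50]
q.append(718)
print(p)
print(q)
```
[34, 45, 50]
[7, 7, 718]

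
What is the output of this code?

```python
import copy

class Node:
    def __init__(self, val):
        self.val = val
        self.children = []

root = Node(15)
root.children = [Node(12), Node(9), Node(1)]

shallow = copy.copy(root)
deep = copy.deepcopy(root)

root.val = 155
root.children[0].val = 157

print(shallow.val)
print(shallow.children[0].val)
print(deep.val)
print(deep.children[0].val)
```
15
157
15
12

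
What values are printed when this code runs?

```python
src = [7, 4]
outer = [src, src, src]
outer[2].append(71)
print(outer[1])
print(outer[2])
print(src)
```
[7, 4, 71]
[7, 4, 71]
[7, 4, 71]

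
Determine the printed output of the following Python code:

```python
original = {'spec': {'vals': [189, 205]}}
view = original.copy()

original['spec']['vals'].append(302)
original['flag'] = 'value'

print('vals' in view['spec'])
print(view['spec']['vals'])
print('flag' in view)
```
True
[189, 205, 302]
False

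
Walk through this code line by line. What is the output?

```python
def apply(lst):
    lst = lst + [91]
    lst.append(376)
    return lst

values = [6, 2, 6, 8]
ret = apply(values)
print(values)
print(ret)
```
[6, 2, 6, 8]
[6, 2, 6, 8, 91, 376]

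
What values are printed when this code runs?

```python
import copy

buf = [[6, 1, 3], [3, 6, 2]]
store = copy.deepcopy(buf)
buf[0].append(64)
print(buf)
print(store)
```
[[6, 1, 3, 64], [3, 6, 2]]
[[6, 1, 3], [3, 6, 2]]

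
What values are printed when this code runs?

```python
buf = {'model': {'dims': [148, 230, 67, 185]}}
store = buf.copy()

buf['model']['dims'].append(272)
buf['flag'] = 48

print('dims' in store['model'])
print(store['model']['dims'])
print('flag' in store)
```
True
[148, 230, 67, 185, 272]
False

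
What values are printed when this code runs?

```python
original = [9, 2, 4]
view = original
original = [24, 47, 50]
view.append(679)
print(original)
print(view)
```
[24, 47, 50]
[9, 2, 4, 679]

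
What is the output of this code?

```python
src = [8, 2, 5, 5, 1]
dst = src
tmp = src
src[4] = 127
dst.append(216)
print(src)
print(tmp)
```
[8, 2, 5, 5, 127, 216]
[8, 2, 5, 5, 127, 216]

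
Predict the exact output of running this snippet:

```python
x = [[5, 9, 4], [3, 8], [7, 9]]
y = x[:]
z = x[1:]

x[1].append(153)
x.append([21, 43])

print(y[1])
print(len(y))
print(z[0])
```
[3, 8, 153]
3
[3, 8, 153]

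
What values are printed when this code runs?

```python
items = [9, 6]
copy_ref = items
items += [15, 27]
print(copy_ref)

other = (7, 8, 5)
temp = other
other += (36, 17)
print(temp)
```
[9, 6, 15, 27]
(7, 8, 5)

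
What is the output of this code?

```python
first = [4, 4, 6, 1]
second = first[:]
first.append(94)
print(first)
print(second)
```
[4, 4, 6, 1, 94]
[4, 4, 6, 1]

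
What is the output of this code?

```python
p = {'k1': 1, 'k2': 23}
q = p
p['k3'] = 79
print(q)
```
{'k1': 1, 'k2': 23, 'k3': 79}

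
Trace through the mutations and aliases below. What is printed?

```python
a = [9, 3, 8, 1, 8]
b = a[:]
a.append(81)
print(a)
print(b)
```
[9, 3, 8, 1, 8, 81]
[9, 3, 8, 1, 8]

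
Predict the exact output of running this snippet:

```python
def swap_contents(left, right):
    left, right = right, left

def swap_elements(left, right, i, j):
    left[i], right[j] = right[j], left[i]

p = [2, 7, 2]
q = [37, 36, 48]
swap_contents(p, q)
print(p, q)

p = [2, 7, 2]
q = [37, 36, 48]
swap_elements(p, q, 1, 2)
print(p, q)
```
[2, 7, 2] [37, 36, 48]
[2, 48, 2] [37, 36, 7]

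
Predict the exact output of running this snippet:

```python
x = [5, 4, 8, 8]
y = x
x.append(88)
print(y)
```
[5, 4, 8, 8, 88]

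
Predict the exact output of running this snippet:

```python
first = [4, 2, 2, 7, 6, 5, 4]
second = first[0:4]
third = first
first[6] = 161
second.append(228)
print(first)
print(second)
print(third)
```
[4, 2, 2, 7, 6, 5, 161]
[4, 2, 2, 7, 228]
[4, 2, 2, 7, 6, 5, 161]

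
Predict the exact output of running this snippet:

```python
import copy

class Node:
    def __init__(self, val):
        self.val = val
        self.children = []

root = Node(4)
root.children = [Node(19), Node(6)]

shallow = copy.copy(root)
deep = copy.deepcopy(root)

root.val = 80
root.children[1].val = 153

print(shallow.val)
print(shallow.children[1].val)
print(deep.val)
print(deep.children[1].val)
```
4
153
4
6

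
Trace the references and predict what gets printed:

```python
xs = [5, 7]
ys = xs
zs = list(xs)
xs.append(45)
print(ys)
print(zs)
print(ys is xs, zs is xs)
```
[5, 7, 45]
[5, 7]
True False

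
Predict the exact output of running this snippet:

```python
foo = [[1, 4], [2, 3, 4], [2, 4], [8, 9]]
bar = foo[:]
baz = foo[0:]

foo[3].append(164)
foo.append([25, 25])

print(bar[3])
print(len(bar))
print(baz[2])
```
[8, 9, 164]
4
[2, 4]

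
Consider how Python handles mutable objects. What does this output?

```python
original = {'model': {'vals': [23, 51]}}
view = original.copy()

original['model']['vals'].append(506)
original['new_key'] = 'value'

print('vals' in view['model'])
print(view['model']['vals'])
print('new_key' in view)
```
True
[23, 51, 506]
False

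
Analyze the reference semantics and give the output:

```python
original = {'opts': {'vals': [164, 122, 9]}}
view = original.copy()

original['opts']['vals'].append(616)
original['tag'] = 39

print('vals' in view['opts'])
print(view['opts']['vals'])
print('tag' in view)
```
True
[164, 122, 9, 616]
False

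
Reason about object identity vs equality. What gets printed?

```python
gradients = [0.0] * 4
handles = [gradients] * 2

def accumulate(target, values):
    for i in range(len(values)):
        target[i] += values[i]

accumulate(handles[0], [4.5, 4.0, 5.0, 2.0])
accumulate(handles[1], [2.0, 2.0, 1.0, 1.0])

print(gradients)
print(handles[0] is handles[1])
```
[6.5, 6.0, 6.0, 3.0]
True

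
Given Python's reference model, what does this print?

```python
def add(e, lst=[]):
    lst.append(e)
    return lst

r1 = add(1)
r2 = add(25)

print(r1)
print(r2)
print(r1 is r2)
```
[1, 25]
[1, 25]
True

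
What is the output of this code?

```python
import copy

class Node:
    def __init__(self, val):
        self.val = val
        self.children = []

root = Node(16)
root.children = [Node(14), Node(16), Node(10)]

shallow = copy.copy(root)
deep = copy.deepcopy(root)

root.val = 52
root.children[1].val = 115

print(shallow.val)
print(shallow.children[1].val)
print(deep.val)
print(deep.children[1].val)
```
16
115
16
16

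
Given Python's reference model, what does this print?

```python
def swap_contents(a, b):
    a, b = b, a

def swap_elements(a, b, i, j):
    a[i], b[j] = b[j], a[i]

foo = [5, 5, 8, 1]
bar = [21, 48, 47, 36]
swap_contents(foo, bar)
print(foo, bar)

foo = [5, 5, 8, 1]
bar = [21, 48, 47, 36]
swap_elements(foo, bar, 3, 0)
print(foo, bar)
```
[5, 5, 8, 1] [21, 48, 47, 36]
[5, 5, 8, 21] [1, 48, 47, 36]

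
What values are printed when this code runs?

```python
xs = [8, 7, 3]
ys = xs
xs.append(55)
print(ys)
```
[8, 7, 3, 55]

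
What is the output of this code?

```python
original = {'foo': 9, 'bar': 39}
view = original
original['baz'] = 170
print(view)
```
{'foo': 9, 'bar': 39, 'baz': 170}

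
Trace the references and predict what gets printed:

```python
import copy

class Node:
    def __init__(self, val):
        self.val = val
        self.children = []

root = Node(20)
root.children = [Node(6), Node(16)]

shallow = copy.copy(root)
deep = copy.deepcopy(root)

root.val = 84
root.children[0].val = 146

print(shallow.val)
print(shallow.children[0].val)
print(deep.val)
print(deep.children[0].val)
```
20
146
20
6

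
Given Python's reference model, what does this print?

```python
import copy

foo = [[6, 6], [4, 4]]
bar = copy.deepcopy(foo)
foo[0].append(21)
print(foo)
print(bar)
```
[[6, 6, 21], [4, 4]]
[[6, 6], [4, 4]]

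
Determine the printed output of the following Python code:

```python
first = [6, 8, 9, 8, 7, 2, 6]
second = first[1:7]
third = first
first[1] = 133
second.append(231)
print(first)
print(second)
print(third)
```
[6, 133, 9, 8, 7, 2, 6]
[8, 9, 8, 7, 2, 6, 231]
[6, 133, 9, 8, 7, 2, 6]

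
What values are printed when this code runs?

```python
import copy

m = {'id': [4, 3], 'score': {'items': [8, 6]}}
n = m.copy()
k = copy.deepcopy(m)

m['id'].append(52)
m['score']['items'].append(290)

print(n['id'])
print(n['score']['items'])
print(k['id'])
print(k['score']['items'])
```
[4, 3, 52]
[8, 6, 290]
[4, 3]
[8, 6]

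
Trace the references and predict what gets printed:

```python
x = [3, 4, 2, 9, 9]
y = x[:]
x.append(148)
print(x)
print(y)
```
[3, 4, 2, 9, 9, 148]
[3, 4, 2, 9, 9]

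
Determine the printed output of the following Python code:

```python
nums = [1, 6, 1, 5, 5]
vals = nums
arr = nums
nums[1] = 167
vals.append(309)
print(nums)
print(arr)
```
[1, 167, 1, 5, 5, 309]
[1, 167, 1, 5, 5, 309]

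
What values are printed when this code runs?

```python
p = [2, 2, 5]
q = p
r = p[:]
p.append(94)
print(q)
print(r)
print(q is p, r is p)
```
[2, 2, 5, 94]
[2, 2, 5]
True False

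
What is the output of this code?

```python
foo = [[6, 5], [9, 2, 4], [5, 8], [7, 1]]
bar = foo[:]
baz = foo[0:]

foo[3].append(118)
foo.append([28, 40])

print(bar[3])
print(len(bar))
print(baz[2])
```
[7, 1, 118]
4
[5, 8]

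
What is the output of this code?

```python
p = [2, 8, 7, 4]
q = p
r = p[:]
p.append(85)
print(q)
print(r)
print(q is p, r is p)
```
[2, 8, 7, 4, 85]
[2, 8, 7, 4]
True False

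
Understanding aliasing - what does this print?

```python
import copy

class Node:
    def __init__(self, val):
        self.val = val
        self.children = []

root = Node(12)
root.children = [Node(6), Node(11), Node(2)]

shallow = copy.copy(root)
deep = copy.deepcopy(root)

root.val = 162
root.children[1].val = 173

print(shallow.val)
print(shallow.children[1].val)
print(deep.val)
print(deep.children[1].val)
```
12
173
12
11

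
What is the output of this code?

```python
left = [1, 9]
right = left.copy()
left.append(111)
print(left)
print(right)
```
[1, 9, 111]
[1, 9]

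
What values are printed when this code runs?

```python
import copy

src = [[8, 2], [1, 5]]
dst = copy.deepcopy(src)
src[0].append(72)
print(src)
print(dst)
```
[[8, 2, 72], [1, 5]]
[[8, 2], [1, 5]]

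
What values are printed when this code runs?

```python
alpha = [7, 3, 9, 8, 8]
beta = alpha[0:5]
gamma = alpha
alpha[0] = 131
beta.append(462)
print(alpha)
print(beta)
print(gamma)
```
[131, 3, 9, 8, 8]
[7, 3, 9, 8, 8, 462]
[131, 3, 9, 8, 8]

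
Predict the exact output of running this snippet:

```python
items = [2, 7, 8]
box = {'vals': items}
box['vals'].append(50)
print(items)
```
[2, 7, 8, 50]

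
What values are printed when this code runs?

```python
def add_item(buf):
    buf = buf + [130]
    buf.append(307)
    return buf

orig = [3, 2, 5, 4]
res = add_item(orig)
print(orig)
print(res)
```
[3, 2, 5, 4]
[3, 2, 5, 4, 130, 307]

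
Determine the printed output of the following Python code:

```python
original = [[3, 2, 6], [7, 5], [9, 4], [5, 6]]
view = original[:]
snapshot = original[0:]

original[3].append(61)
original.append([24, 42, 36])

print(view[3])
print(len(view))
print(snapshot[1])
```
[5, 6, 61]
4
[7, 5]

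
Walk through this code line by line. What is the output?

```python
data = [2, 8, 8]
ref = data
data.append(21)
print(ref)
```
[2, 8, 8, 21]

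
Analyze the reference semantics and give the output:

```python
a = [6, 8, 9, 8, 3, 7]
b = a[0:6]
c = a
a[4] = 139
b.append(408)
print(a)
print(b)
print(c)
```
[6, 8, 9, 8, 139, 7]
[6, 8, 9, 8, 3, 7, 408]
[6, 8, 9, 8, 139, 7]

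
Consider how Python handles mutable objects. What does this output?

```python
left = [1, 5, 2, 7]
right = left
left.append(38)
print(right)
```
[1, 5, 2, 7, 38]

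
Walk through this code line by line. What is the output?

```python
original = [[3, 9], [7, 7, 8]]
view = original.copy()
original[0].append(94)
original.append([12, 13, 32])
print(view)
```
[[3, 9, 94], [7, 7, 8]]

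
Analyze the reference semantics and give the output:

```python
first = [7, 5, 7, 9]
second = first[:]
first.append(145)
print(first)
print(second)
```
[7, 5, 7, 9, 145]
[7, 5, 7, 9]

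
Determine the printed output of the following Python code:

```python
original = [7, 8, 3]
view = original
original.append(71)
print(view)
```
[7, 8, 3, 71]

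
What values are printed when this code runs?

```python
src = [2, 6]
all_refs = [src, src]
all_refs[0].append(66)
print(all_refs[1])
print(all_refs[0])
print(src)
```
[2, 6, 66]
[2, 6, 66]
[2, 6, 66]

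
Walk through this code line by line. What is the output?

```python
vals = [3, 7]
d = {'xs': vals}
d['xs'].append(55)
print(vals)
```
[3, 7, 55]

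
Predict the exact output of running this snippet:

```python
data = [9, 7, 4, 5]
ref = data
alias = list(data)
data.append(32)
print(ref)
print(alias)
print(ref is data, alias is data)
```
[9, 7, 4, 5, 32]
[9, 7, 4, 5]
True False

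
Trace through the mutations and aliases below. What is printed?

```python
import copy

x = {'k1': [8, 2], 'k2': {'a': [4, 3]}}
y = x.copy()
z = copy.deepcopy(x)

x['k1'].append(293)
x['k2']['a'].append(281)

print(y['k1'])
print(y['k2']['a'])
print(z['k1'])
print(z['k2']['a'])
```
[8, 2, 293]
[4, 3, 281]
[8, 2]
[4, 3]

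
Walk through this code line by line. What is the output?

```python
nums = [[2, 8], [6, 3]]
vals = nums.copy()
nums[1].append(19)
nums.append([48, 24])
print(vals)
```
[[2, 8], [6, 3, 19]]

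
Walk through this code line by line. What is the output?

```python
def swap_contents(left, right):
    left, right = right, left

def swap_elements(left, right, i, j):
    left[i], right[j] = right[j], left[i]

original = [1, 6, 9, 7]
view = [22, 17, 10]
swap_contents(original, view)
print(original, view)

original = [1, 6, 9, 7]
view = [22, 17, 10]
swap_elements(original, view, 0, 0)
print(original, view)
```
[1, 6, 9, 7] [22, 17, 10]
[22, 6, 9, 7] [1, 17, 10]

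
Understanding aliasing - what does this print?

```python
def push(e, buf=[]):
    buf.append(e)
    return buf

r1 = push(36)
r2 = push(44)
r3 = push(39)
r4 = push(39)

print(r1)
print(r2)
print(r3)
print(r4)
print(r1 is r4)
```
[36, 44, 39, 39]
[36, 44, 39, 39]
[36, 44, 39, 39]
[36, 44, 39, 39]
True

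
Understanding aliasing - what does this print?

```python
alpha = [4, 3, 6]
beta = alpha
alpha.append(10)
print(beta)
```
[4, 3, 6, 10]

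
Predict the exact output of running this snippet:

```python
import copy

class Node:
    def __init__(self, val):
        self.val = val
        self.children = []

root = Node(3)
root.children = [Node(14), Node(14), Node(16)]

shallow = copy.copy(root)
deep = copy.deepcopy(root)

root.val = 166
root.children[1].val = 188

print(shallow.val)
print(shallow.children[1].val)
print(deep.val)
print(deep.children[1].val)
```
3
188
3
14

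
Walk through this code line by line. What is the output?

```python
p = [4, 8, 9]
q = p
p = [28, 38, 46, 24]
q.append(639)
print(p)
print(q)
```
[28, 38, 46, 24]
[4, 8, 9, 639]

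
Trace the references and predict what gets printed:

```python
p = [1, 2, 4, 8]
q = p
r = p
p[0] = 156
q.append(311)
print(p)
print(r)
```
[156, 2, 4, 8, 311]
[156, 2, 4, 8, 311]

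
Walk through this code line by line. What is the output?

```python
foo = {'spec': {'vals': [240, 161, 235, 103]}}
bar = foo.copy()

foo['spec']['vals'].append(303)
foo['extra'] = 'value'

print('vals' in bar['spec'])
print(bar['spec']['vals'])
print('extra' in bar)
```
True
[240, 161, 235, 103, 303]
False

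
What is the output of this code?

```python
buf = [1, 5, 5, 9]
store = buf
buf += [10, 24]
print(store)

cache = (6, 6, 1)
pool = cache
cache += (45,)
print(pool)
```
[1, 5, 5, 9, 10, 24]
(6, 6, 1)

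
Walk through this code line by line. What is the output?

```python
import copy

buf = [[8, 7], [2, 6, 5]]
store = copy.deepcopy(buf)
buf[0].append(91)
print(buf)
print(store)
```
[[8, 7, 91], [2, 6, 5]]
[[8, 7], [2, 6, 5]]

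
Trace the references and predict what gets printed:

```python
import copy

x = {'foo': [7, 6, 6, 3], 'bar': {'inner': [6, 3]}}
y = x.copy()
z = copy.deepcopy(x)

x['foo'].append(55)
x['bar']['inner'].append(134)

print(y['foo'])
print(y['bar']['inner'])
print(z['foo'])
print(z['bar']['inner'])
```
[7, 6, 6, 3, 55]
[6, 3, 134]
[7, 6, 6, 3]
[6, 3]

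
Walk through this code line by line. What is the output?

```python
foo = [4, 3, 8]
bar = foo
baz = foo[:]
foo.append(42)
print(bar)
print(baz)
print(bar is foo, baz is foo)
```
[4, 3, 8, 42]
[4, 3, 8]
True False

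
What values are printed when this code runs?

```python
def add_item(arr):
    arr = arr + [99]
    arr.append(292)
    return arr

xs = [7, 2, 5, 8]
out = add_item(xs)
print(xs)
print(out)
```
[7, 2, 5, 8]
[7, 2, 5, 8, 99, 292]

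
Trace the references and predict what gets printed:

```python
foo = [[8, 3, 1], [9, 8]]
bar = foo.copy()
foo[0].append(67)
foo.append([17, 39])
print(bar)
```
[[8, 3, 1, 67], [9, 8]]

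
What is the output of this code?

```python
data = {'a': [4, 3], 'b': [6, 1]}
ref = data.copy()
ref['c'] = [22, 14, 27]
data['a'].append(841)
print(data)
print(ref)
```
{'a': [4, 3, 841], 'b': [6, 1]}
{'a': [4, 3, 841], 'b': [6, 1], 'c': [22, 14, 27]}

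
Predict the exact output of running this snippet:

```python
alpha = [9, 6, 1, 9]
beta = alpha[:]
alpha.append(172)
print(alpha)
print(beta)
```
[9, 6, 1, 9, 172]
[9, 6, 1, 9]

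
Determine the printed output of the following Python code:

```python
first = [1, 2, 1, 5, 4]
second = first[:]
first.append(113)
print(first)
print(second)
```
[1, 2, 1, 5, 4, 113]
[1, 2, 1, 5, 4]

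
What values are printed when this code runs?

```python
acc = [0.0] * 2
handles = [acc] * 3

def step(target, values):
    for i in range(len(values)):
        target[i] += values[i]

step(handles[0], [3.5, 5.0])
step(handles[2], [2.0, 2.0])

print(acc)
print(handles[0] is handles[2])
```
[5.5, 7.0]
True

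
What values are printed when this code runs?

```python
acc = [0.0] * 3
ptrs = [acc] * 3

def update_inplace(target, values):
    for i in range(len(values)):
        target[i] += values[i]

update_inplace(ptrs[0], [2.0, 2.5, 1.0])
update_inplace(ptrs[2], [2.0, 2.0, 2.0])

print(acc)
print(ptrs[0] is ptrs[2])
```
[4.0, 4.5, 3.0]
True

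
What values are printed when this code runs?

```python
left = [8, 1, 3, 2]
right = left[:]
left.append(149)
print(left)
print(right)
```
[8, 1, 3, 2, 149]
[8, 1, 3, 2]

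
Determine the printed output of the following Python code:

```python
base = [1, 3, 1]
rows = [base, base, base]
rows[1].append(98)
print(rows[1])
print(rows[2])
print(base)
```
[1, 3, 1, 98]
[1, 3, 1, 98]
[1, 3, 1, 98]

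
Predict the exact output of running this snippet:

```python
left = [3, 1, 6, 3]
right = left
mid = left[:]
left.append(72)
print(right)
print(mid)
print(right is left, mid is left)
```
[3, 1, 6, 3, 72]
[3, 1, 6, 3]
True False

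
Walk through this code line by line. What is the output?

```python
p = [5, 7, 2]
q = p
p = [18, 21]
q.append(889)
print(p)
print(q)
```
[18, 21]
[5, 7, 2, 889]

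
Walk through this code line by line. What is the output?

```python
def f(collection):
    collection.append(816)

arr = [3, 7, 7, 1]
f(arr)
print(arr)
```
[3, 7, 7, 1, 816]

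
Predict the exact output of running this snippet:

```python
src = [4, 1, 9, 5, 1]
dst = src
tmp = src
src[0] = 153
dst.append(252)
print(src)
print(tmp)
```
[153, 1, 9, 5, 1, 252]
[153, 1, 9, 5, 1, 252]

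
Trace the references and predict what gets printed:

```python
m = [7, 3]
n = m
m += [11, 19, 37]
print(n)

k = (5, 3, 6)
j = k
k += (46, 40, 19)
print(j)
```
[7, 3, 11, 19, 37]
(5, 3, 6)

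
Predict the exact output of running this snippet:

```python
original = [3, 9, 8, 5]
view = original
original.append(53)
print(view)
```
[3, 9, 8, 5, 53]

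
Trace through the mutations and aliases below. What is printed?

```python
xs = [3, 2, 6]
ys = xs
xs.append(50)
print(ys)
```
[3, 2, 6, 50]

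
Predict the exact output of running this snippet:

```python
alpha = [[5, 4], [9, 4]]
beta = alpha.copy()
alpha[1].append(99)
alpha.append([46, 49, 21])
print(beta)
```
[[5, 4], [9, 4, 99]]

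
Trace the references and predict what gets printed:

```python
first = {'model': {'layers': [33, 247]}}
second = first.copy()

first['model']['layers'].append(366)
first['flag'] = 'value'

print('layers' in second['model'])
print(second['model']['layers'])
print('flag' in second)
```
True
[33, 247, 366]
False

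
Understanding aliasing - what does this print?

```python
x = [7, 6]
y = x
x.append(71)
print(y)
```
[7, 6, 71]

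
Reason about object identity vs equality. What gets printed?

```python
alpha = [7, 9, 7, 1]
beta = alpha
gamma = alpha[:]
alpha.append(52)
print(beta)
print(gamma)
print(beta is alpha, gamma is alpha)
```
[7, 9, 7, 1, 52]
[7, 9, 7, 1]
True False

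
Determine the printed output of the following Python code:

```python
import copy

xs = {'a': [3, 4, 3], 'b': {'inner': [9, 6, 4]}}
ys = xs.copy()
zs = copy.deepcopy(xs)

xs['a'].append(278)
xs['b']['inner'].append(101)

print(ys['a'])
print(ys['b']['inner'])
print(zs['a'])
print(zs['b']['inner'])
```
[3, 4, 3, 278]
[9, 6, 4, 101]
[3, 4, 3]
[9, 6, 4]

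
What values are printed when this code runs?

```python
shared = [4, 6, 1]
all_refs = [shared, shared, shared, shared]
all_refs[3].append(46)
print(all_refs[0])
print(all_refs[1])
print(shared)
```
[4, 6, 1, 46]
[4, 6, 1, 46]
[4, 6, 1, 46]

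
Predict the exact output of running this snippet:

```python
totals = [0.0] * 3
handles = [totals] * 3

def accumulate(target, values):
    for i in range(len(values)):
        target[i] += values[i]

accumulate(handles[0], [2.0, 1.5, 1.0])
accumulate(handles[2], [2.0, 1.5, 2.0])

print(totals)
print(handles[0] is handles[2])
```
[4.0, 3.0, 3.0]
True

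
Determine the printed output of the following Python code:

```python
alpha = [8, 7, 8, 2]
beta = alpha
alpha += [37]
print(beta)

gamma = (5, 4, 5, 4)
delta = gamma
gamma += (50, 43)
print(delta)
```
[8, 7, 8, 2, 37]
(5, 4, 5, 4)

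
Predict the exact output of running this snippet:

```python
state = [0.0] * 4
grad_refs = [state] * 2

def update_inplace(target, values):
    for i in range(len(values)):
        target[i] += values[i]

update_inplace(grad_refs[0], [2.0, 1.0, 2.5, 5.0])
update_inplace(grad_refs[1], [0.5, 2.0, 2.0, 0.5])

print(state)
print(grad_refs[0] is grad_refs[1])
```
[2.5, 3.0, 4.5, 5.5]
True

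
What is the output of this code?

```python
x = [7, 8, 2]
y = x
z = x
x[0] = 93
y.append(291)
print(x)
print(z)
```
[93, 8, 2, 291]
[93, 8, 2, 291]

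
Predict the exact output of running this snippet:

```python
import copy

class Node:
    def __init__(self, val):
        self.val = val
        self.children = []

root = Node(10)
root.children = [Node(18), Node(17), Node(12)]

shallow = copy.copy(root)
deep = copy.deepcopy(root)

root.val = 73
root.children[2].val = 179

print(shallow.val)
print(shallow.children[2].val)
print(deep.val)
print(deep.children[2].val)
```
10
179
10
12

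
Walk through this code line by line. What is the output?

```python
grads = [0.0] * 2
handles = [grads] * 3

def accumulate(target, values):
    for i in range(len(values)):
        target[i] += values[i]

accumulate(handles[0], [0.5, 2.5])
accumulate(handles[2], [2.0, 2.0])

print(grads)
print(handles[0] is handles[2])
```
[2.5, 4.5]
True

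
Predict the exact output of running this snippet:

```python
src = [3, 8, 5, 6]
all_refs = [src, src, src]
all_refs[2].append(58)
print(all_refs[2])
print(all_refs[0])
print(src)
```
[3, 8, 5, 6, 58]
[3, 8, 5, 6, 58]
[3, 8, 5, 6, 58]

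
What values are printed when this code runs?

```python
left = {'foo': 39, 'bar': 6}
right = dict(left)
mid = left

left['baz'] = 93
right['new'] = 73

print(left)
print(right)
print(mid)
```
{'foo': 39, 'bar': 6, 'baz': 93}
{'foo': 39, 'bar': 6, 'new': 73}
{'foo': 39, 'bar': 6, 'baz': 93}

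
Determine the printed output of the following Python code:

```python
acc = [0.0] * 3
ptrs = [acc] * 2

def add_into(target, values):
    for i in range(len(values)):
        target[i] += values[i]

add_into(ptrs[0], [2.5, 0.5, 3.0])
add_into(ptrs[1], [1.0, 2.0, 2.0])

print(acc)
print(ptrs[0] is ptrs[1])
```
[3.5, 2.5, 5.0]
True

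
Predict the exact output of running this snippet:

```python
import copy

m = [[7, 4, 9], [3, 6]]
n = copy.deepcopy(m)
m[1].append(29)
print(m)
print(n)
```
[[7, 4, 9], [3, 6, 29]]
[[7, 4, 9], [3, 6]]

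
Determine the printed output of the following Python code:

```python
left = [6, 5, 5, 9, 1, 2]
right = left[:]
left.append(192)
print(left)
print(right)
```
[6, 5, 5, 9, 1, 2, 192]
[6, 5, 5, 9, 1, 2]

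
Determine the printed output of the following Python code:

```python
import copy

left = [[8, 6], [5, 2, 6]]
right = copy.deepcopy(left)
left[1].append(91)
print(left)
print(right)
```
[[8, 6], [5, 2, 6, 91]]
[[8, 6], [5, 2, 6]]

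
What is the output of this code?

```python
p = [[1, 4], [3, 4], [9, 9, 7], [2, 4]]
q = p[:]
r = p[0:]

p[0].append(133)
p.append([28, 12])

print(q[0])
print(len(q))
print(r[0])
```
[1, 4, 133]
4
[1, 4, 133]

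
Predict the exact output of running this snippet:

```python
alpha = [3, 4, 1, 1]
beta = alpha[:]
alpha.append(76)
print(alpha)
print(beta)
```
[3, 4, 1, 1, 76]
[3, 4, 1, 1]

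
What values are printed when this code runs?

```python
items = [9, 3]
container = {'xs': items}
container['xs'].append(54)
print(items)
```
[9, 3, 54]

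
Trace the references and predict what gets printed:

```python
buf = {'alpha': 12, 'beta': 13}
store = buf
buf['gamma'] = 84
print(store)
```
{'alpha': 12, 'beta': 13, 'gamma': 84}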